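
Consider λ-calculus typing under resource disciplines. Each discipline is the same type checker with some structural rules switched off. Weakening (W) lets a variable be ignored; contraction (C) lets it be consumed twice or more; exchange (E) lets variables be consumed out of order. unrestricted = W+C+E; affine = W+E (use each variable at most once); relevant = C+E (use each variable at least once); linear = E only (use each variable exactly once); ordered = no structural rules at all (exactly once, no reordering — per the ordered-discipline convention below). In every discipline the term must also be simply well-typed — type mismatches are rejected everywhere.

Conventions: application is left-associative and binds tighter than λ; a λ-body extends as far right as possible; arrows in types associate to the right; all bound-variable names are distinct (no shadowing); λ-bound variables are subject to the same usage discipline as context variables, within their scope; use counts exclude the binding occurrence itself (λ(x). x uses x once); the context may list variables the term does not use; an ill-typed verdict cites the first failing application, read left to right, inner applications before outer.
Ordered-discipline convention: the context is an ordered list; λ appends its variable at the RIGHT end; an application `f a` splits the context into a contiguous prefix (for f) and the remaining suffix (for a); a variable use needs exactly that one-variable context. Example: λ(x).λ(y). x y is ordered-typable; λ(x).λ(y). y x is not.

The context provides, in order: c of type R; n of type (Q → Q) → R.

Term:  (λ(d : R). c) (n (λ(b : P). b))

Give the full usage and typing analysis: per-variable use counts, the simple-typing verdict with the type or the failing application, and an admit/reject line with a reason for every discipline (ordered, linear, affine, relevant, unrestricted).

counts: c=1, n=1, d (bound)=0, b (bound)=1
order of uses: c, n, b
typing: ill-typed: an application expects Q → Q but receives P → P
ordered: ✗, the type mismatch rejects it
linear: ✗, not simply typable
affine: ✗, fails simple typing
relevant: ✗, a type mismatch blocks all five
unrestricted: ✗, the type mismatch rejects it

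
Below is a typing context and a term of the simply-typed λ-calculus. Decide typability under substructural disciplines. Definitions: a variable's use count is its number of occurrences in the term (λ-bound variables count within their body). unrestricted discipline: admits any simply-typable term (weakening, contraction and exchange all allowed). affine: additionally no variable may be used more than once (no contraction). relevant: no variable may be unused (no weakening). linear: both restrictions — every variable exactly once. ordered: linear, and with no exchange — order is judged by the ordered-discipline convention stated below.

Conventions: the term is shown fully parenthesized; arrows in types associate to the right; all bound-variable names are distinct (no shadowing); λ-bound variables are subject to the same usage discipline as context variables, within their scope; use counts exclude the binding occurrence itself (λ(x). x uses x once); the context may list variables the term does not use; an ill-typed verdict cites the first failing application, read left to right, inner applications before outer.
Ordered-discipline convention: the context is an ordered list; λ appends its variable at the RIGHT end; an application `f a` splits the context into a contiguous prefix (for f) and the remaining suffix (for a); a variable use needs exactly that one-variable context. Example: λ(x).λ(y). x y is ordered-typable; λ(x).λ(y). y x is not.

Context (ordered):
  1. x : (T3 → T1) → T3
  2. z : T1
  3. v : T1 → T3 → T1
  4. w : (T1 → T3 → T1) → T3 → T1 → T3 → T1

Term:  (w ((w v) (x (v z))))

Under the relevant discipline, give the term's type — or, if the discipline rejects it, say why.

term : T3 → T1 → T3 → T1
use counts: x: 1; z: 1; v: 2; w: 2
left-to-right use order: w, w, v, x, v, z
typing: well-typed at T3 → T1 → T3 → T1
summary: ordered ✗ · linear ✗ · affine ✗ · relevant ✓ · unrestricted ✓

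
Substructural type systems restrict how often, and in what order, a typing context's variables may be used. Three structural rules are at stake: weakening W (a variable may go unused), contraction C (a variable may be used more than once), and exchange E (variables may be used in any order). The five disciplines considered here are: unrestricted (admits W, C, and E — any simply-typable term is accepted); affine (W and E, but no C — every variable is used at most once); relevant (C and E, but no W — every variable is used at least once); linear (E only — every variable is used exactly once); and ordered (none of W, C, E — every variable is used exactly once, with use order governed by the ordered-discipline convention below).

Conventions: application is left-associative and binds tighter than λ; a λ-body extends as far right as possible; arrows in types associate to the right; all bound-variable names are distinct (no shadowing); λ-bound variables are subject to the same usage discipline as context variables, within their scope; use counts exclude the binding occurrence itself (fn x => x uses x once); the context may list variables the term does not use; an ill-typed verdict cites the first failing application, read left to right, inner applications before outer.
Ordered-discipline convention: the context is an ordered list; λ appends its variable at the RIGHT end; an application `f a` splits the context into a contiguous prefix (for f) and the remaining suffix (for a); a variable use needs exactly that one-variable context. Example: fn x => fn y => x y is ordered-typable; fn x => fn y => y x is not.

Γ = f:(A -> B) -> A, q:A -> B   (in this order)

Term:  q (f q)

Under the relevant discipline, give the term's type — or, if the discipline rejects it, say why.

term : B
use counts: f=1, q=2
left-to-right use order: q, f, q
typing: the term checks, with type B
all disciplines: ordered ✗, linear ✗, affine ✗, relevant ✓, unrestricted ✓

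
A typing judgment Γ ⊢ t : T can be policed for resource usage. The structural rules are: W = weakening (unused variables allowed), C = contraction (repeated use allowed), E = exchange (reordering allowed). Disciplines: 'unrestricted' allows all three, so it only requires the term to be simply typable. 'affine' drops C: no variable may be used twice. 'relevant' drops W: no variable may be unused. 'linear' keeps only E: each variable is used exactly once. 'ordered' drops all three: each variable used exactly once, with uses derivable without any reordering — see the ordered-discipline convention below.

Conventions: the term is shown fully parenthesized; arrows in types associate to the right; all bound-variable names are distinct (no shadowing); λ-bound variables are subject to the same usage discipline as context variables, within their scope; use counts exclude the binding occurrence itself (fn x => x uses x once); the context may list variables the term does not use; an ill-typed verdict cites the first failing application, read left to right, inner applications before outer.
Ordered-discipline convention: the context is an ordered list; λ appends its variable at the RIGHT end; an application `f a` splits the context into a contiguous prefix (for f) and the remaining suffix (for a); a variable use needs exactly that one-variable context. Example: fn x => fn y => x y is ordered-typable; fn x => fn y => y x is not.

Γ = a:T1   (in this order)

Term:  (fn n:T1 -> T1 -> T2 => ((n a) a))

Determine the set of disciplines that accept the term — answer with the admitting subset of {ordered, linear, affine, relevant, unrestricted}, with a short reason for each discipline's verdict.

admitted in: relevant, unrestricted
use counts: a: 2×, n [bound]: 1×
uses in reading order: n, a, a
typing: well-typed — term : (T1 -> T1 -> T2) -> T2
ordered: ✗ — needs contraction — a ×2
linear: ✗ — needs contraction — a ×2
affine: ✗ — needs contraction — a ×2
relevant: ✓ — at least one use each (a, n)
unrestricted: ✓ — typability at (T1 -> T1 -> T2) -> T2 is all that's needed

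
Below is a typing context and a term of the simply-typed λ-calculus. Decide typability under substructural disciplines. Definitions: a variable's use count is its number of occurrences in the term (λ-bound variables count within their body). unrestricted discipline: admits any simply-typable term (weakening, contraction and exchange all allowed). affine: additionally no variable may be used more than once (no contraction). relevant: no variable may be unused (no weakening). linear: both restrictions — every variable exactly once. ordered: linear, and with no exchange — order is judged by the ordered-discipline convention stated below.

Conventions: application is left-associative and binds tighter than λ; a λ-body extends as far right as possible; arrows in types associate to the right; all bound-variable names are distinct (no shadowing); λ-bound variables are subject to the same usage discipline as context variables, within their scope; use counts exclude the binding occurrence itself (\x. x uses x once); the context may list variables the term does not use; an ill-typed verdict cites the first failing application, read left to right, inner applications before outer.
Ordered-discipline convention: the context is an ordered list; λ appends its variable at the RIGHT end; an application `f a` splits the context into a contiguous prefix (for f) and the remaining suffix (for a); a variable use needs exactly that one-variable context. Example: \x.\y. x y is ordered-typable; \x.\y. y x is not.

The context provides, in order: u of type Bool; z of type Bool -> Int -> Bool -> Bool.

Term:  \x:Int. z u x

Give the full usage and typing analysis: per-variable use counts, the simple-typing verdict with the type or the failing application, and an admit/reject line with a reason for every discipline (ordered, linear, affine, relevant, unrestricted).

use counts: u=1, z=1, x (λ-bound)=1
order of uses: z, u, x
typing: ✓ — Int -> Bool -> Bool
ordered: ✗, use order z, u, x needs exchange
linear: ✓, single use per variable (u, z, x)
affine: ✓, none of u, z, x used more than once
relevant: ✓, every one of u, z, x appears
unrestricted: ✓, type-checks (Int -> Bool -> Bool) and nothing is barred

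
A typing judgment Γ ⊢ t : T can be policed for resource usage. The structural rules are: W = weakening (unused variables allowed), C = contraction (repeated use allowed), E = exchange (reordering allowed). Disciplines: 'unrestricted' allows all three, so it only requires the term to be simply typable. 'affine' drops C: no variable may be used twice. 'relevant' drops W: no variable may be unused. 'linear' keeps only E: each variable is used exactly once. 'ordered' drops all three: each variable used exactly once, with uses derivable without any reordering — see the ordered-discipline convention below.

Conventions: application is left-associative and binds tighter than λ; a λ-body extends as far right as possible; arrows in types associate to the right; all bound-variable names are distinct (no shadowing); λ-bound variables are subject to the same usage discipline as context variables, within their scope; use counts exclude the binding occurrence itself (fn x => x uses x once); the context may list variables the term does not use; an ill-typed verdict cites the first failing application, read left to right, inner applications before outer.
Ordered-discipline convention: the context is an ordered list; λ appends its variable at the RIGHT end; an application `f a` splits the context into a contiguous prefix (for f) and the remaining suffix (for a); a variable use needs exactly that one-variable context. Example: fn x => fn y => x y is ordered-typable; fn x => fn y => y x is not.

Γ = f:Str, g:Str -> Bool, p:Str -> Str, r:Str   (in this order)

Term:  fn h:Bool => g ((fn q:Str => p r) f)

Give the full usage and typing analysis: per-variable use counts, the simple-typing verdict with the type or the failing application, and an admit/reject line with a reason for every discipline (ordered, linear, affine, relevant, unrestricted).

variable uses: f ×1; g ×1; p ×1; r ×1; h (bound) ×0; q (bound) ×0
uses in reading order: g, p, r, f
typing: well-typed — term : Bool -> Bool
ordered: ✗, needs weakening: h, q unused
linear: ✗, needs weakening: h, q unused
affine: ✓, f, g, p, r, h, q: no repeats, contraction unneeded
relevant: ✗, needs weakening: h, q unused
unrestricted: ✓, typability at Bool -> Bool is all that's needed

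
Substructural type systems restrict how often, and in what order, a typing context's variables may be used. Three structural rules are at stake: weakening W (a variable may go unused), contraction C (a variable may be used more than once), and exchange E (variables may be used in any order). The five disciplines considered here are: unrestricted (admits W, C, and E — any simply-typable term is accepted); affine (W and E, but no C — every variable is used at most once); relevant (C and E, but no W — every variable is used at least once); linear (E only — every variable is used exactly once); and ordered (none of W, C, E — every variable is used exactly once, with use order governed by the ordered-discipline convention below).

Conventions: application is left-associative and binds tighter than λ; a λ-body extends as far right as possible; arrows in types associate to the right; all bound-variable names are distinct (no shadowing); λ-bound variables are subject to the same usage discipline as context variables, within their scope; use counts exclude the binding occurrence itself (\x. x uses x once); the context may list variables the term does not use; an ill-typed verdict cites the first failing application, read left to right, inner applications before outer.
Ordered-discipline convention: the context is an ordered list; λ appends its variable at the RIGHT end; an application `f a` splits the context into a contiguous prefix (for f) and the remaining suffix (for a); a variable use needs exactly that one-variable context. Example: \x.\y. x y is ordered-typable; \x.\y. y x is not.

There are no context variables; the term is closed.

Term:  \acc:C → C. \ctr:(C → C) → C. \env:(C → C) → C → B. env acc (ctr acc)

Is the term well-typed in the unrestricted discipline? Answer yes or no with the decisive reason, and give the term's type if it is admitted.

yes — simply typable at (C → C) → ((C → C) → C) → ((C → C) → C → B) → B; W, C, E all held; term : (C → C) → ((C → C) → C) → ((C → C) → C → B) → B
variable uses: acc [bound] ×2; ctr [bound] ×1; env [bound] ×1
use order (left to right): env, acc, ctr, acc
typing: well-typed at (C → C) → ((C → C) → C) → ((C → C) → C → B) → B
across the five disciplines: ordered ✗, linear ✗, affine ✗, relevant ✓, unrestricted ✓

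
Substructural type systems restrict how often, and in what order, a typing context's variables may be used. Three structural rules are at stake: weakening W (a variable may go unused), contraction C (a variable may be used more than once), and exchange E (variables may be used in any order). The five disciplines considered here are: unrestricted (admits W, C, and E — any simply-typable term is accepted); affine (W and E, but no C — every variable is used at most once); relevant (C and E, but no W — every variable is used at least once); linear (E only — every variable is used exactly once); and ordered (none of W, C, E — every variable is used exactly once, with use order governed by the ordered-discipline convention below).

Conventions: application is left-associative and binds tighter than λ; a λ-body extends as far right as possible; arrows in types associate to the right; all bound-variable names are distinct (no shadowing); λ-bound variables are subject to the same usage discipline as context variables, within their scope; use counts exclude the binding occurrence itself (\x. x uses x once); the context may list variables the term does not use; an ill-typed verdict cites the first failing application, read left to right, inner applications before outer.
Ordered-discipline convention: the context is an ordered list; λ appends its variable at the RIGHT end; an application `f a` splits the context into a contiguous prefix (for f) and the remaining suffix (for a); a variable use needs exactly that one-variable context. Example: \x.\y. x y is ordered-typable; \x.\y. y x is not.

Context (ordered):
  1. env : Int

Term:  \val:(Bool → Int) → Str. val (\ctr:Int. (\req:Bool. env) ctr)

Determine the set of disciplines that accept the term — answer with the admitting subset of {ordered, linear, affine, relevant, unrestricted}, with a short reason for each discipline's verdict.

accepted by: none
use counts: env=1; val (λ-bound)=1; ctr (λ-bound)=1; req (λ-bound)=0
left-to-right use order: val, env, ctr
typing: ill-typed: an argument Int mismatches the expected Bool
ordered: ✗, not simply typable
linear: ✗, fails simple typing
affine: ✗, a type mismatch blocks all five
relevant: ✗, the type mismatch rejects it
unrestricted: ✗, not simply typable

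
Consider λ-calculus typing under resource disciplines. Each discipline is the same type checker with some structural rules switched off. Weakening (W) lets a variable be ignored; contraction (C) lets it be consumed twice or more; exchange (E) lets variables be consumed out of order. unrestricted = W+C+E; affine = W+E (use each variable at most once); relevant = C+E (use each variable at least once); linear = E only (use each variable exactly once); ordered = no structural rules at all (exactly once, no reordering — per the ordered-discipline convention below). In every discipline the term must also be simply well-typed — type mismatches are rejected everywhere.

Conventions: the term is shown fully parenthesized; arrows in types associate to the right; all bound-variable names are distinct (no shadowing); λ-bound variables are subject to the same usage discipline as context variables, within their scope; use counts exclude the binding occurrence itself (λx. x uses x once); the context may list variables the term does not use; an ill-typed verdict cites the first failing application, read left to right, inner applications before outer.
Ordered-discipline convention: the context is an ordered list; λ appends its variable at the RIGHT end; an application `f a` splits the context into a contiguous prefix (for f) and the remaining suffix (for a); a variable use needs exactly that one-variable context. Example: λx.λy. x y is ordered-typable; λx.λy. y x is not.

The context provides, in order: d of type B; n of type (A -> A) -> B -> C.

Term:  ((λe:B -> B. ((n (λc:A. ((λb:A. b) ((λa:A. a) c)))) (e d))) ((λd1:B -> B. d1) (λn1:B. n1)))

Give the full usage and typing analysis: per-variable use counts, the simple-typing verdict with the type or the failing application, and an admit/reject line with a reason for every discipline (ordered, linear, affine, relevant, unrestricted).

variable uses: d: 1; n: 1; e [bound]: 1; c [bound]: 1; b [bound]: 1; a [bound]: 1; d1 [bound]: 1; n1 [bound]: 1
uses in reading order: n, b, a, c, e, d, d1, n1
typing: the term checks, with type C
ordered ✗ (no ordered split (uses run n, b, a, c, e, d, d1, n1))
linear ✓ (exactly-once usage across d, n, e, c, b, a, d1, n1)
affine ✓ (no duplicate uses among d, n, e, c, b, a, d1, n1)
relevant ✓ (none of d, n, e, c, b, a, d1, n1 goes unused)
unrestricted ✓ (simply typable at C; W, C, E all held)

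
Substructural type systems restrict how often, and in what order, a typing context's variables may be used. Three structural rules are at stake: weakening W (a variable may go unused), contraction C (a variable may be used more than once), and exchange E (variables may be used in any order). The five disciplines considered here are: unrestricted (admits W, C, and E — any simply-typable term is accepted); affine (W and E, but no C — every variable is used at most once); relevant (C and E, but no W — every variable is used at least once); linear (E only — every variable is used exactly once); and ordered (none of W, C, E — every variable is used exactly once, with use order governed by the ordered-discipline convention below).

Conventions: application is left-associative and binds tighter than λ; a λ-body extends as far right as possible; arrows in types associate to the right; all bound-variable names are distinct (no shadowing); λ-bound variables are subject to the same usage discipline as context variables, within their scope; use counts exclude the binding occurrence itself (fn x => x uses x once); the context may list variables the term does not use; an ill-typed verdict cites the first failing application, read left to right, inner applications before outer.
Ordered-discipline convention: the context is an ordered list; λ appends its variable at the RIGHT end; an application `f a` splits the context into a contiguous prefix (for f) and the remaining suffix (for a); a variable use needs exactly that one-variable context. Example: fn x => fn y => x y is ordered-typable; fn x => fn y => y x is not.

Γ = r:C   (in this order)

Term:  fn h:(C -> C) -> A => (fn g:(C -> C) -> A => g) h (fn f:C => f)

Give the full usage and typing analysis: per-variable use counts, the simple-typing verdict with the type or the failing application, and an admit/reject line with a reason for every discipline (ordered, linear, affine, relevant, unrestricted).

counts: r ×0; h (bound) ×1; g (bound) ×1; f (bound) ×1
uses in reading order: g, h, f
typing: well-typed at ((C -> C) -> A) -> A
ordered ✗ (r never used (weakening))
linear ✗ (r never used (weakening))
affine ✓ (r, h, g, f: no repeats, contraction unneeded)
relevant ✗ (r never used (weakening))
unrestricted ✓ (typability at ((C -> C) -> A) -> A is all that's needed)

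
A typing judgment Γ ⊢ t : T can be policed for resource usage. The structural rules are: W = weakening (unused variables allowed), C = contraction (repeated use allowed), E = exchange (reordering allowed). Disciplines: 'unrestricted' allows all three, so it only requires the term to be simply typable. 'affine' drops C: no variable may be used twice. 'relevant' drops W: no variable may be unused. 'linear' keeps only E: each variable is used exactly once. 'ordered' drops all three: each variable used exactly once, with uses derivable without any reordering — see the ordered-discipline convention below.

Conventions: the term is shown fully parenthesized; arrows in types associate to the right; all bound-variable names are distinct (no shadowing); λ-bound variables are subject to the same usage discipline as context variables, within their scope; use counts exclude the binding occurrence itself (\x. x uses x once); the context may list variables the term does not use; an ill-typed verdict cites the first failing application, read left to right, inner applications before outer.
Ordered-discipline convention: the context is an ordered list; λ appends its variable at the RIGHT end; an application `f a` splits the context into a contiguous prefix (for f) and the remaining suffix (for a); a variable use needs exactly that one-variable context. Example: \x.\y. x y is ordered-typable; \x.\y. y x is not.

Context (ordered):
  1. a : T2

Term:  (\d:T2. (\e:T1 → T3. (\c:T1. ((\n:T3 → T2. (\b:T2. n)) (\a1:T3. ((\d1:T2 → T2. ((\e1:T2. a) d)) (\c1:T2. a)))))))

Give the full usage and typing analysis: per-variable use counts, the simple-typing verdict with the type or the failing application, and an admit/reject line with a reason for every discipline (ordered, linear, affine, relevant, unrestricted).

counts: a: 2, d (λ-bound): 1, e (λ-bound): 0, c (λ-bound): 0, n (λ-bound): 1, b (λ-bound): 0, a1 (λ-bound): 0, d1 (λ-bound): 0, e1 (λ-bound): 0, c1 (λ-bound): 0
uses in reading order: n, a, d, a
typing: well-typed at T2 → (T1 → T3) → T1 → T2 → T3 → T2
ordered ✗ (a ×2 used more than once (contraction); needs weakening: e, c, b, a1, d1, e1, c1 unused)
linear ✗ (a ×2 used more than once (contraction); needs weakening: e, c, b, a1, d1, e1, c1 unused)
affine ✗ (a ×2 used more than once (contraction))
relevant ✗ (needs weakening: e, c, b, a1, d1, e1, c1 unused)
unrestricted ✓ (well-typed at T2 → (T1 → T3) → T1 → T2 → T3 → T2; no restrictions here)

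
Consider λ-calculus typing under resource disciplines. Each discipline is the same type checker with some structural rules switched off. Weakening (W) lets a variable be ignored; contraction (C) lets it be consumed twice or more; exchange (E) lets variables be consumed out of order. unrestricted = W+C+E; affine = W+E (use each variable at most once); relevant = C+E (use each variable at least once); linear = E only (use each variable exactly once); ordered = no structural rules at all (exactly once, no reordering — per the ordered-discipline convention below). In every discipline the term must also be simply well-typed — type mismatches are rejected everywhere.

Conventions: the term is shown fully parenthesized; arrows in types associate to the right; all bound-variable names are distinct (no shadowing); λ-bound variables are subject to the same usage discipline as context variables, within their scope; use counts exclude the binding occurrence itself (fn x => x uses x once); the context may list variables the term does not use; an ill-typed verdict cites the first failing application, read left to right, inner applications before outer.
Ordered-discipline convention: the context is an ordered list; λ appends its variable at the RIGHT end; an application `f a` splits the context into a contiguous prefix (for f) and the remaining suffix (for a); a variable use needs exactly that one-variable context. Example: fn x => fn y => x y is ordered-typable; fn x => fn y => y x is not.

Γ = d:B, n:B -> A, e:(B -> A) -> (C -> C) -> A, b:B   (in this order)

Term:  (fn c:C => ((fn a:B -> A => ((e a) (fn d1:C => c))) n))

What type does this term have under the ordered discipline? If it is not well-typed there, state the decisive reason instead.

not well-typed under ordered — unused: d, b, d1 — weakening required
counts: d: 0, n: 1, e: 1, b: 0, c [bound]: 1, a [bound]: 1, d1 [bound]: 0
use order (left to right): e, a, c, n
typing: the term checks, with type C -> A
across the five disciplines: ordered ✗ | linear ✗ | affine ✓ | relevant ✗ | unrestricted ✓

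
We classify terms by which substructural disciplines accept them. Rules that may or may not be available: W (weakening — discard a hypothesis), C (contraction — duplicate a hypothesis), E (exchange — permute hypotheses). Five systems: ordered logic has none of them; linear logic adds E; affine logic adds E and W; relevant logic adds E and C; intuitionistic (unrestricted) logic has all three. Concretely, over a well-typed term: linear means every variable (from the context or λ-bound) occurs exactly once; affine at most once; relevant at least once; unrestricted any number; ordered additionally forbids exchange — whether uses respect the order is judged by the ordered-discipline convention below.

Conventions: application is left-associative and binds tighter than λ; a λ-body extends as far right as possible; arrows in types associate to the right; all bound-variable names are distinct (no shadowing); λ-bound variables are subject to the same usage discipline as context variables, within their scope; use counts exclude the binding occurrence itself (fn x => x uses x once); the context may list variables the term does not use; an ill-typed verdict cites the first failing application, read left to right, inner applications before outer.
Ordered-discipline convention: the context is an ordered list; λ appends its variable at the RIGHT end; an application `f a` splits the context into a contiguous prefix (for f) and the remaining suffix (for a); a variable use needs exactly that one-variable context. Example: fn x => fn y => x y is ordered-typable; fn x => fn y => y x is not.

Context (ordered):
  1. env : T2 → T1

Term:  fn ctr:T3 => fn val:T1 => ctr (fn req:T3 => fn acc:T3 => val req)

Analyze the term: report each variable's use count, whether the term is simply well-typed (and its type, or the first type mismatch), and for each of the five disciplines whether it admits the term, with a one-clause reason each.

variable uses: env=0; ctr [bound]=1; val [bound]=1; req [bound]=1; acc [bound]=0
use order (left to right): ctr, val, req
typing: ill-typed: can't apply a value of type T1
ordered: ✗ — not simply typable
linear: ✗ — fails simple typing
affine: ✗ — a type mismatch blocks all five
relevant: ✗ — the type mismatch rejects it
unrestricted: ✗ — not simply typable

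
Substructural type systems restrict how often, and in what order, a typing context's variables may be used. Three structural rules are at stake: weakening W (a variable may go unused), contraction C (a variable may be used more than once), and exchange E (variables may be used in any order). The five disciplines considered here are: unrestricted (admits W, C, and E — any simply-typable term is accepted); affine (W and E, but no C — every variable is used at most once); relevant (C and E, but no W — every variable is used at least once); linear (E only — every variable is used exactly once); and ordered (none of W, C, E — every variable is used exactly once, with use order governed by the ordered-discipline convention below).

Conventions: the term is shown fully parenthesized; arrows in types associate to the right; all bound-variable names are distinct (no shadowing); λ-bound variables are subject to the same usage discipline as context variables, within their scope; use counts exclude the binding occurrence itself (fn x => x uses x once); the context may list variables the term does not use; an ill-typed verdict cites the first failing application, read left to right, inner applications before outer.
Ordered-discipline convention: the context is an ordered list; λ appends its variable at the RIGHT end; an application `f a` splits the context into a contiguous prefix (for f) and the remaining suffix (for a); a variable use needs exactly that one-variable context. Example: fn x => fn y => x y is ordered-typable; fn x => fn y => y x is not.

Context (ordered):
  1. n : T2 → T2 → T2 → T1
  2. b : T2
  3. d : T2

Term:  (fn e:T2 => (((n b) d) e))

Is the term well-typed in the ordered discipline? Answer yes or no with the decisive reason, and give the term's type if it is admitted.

yes — one use each (n, b, d, e); ordered split holds; term : T2 → T1
usage: n ×1; b ×1; d ×1; e [bound] ×1
uses in reading order: n, b, d, e
typing: well-typed — term : T2 → T1
summary: ordered ✓; linear ✓; affine ✓; relevant ✓; unrestricted ✓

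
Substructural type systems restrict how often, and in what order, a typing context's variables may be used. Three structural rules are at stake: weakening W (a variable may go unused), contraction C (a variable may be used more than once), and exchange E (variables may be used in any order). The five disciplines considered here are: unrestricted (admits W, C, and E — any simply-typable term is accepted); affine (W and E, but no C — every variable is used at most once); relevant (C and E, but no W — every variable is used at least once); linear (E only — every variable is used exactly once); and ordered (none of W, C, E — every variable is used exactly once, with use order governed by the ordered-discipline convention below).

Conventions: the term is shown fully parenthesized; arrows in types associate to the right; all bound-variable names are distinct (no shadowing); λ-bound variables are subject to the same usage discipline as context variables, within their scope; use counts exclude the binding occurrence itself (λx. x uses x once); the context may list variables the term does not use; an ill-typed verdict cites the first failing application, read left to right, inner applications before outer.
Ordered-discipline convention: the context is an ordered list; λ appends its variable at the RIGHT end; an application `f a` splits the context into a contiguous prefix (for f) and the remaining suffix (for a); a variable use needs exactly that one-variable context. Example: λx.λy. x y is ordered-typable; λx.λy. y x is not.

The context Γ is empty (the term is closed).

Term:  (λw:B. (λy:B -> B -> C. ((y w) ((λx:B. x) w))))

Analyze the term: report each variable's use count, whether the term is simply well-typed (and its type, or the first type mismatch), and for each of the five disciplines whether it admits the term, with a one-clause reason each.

use counts: w (λ-bound): 2; y (λ-bound): 1; x (λ-bound): 1
order of uses: y, w, x, w
typing: ✓ — B -> (B -> B -> C) -> C
ordered: ✗, w ×2 used more than once (contraction)
linear: ✗, w ×2 used more than once (contraction)
affine: ✗, w ×2 used more than once (contraction)
relevant: ✓, none of w, y, x goes unused
unrestricted: ✓, simply typable at B -> (B -> B -> C) -> C; W, C, E all held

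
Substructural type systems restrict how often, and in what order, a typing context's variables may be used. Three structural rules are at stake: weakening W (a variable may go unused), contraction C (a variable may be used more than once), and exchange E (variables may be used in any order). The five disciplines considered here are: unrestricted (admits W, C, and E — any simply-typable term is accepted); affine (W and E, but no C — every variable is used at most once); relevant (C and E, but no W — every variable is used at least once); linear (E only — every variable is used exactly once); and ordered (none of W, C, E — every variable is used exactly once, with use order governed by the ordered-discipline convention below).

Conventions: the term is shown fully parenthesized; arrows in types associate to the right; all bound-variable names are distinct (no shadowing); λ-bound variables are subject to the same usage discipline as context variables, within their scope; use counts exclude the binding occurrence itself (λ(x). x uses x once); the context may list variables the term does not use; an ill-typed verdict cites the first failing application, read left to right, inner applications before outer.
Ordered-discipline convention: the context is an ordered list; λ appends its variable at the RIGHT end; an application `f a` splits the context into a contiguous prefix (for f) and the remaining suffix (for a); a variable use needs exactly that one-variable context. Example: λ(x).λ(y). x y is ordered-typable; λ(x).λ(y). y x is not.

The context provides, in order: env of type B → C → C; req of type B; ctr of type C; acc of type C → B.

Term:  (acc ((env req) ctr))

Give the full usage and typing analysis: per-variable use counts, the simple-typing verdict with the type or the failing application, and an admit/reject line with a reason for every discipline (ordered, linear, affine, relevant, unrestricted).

usage: env ×1; req ×1; ctr ×1; acc ×1
order of uses: acc, env, req, ctr
typing: the term checks, with type B
ordered ✗ (use order acc, env, req, ctr needs exchange)
linear ✓ (each of env, req, ctr, acc used exactly once)
affine ✓ (no duplicate uses among env, req, ctr, acc)
relevant ✓ (at least one use each (env, req, ctr, acc))
unrestricted ✓ (well-typed at B; no restrictions here)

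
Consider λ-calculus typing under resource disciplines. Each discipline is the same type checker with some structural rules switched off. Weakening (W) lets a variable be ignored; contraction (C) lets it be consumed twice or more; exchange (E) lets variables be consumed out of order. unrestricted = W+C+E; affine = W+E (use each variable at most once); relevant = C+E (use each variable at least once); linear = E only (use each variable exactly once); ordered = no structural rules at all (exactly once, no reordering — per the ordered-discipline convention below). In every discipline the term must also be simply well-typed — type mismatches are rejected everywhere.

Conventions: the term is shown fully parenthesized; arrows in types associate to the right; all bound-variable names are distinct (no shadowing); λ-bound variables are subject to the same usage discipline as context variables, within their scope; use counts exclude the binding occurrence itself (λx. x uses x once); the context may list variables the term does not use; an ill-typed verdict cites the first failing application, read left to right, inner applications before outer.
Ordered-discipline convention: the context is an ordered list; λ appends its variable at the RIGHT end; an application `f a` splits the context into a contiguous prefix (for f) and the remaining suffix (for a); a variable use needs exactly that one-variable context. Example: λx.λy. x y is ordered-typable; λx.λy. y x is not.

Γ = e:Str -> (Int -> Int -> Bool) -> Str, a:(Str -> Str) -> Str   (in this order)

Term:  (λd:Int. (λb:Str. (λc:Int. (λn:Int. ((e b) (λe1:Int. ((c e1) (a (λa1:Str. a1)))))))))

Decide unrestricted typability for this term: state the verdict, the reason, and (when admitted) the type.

no — the type mismatch rejects it
counts: e=1, a=1, d (bound)=0, b (bound)=1, c (bound)=1, n (bound)=0, e1 (bound)=1, a1 (bound)=1
use order (left to right): e, b, c, e1, a, a1
typing: ill-typed: non-arrow in function slot: Int
summary: ordered ✗, linear ✗, affine ✗, relevant ✗, unrestricted ✗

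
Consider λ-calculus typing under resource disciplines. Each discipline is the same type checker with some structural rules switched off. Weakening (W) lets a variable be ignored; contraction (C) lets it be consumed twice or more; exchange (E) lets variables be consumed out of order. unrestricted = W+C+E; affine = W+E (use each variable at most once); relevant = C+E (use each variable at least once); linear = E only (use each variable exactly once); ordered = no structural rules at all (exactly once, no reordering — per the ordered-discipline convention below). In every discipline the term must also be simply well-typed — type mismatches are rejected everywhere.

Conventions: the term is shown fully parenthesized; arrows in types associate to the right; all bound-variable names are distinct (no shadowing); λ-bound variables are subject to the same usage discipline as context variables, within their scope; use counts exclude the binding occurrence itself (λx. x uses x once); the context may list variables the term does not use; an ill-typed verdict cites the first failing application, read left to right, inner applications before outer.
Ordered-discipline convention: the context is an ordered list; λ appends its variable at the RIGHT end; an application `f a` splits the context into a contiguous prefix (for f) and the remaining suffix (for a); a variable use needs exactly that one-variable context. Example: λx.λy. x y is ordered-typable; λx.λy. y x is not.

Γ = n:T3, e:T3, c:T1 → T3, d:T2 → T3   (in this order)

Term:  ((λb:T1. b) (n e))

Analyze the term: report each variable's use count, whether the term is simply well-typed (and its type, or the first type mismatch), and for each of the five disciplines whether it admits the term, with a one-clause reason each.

counts: n: 1×, e: 1×, c: 0×, d: 0×, b (λ-bound): 1×
use order (left to right): b, n, e
typing: ill-typed: non-arrow in function slot: T3
ordered: ✗ — fails simple typing
linear: ✗ — a type mismatch blocks all five
affine: ✗ — the type mismatch rejects it
relevant: ✗ — not simply typable
unrestricted: ✗ — fails simple typing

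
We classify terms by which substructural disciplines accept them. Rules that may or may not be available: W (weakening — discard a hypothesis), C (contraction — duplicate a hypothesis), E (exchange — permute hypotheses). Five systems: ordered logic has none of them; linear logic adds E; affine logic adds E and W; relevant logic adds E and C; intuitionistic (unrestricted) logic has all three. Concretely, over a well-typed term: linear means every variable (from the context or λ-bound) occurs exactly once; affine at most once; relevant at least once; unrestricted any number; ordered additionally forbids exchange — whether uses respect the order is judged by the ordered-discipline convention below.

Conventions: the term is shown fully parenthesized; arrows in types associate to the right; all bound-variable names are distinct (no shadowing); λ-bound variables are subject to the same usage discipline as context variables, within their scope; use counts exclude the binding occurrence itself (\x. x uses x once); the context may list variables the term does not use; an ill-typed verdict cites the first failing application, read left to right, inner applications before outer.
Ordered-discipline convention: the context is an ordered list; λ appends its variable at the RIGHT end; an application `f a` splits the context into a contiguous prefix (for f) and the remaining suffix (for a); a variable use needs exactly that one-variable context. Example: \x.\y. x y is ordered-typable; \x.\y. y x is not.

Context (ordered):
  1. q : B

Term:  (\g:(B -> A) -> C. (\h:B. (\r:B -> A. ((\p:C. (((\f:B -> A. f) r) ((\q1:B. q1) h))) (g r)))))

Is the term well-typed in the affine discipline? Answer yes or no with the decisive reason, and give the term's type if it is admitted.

no — needs contraction — r ×2
use counts: q: 0, g [bound]: 1, h [bound]: 1, r [bound]: 2, p [bound]: 0, f [bound]: 1, q1 [bound]: 1
order of uses: f, r, q1, h, g, r
typing: well-typed at ((B -> A) -> C) -> B -> (B -> A) -> A
per-discipline verdicts: ordered ✗; linear ✗; affine ✗; relevant ✗; unrestricted ✓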